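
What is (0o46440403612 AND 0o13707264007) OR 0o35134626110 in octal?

0o37534626112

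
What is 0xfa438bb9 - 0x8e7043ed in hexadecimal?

0x6bd347cc

Subtract column by column in base 16:
  9-d → c (borrow)
  b-e-1 → c (borrow)
  b-3-1 → 7
  8-4 → 4
  3-0 → 3
  4-7 → d (borrow)
  a-e-1 → b (borrow)
  f-8-1 → 6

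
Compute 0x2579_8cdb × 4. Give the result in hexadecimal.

0x95e6336c

Multiply each base-16 digit by 4, carrying:
  b×4 = 44 → write c carry 2
  d×4+2 = 54 → write 6 carry 3
  c×4+3 = 51 → write 3 carry 3
  8×4+3 = 35 → write 3 carry 2
  9×4+2 = 38 → write 6 carry 2
  7×4+2 = 30 → write e carry 1
  5×4+1 = 21 → write 5 carry 1
  2×4+1 = 9 → write 9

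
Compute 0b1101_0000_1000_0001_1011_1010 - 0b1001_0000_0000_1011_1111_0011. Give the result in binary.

0b10000000111010111000111

Subtract column by column in base 2:
  0-1 → 1 (borrow)
  1-1-1 → 1 (borrow)
  0-0-1 → 1 (borrow)
  1-0-1 → 0
  1-1 → 0
  1-1 → 0
  0-1 → 1 (borrow)
  1-1-1 → 1 (borrow)
  1-1-1 → 1 (borrow)
  0-1-1 → 0 (borrow)
  0-0-1 → 1 (borrow)
  0-1-1 → 0 (borrow)
  0-0-1 → 1 (borrow)
  0-0-1 → 1 (borrow)
  0-0-1 → 1 (borrow)
  1-0-1 → 0
  0-0 → 0
  0-0 → 0
  0-0 → 0
  0-0 → 0
  1-1 → 0
  0-0 → 0
  1-0 → 1
  1-1 → 0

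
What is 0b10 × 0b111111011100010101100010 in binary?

0b1111110111000101011000100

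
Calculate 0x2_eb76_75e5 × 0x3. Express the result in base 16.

0x8c26361af

Multiply each base-16 digit by 3, carrying:
  5×3 = 15 → write f
  e×3 = 42 → write a carry 2
  5×3+2 = 17 → write 1 carry 1
  7×3+1 = 22 → write 6 carry 1
  6×3+1 = 19 → write 3 carry 1
  7×3+1 = 22 → write 6 carry 1
  b×3+1 = 34 → write 2 carry 2
  e×3+2 = 44 → write c carry 2
  2×3+2 = 8 → write 8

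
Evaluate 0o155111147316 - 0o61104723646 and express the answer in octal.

Subtract column by column in base 8:
  6-6 → 0
  1-4 → 5 (borrow)
  3-6-1 → 4 (borrow)
  7-3-1 → 3
  4-2 → 2
  1-7 → 2 (borrow)
  1-4-1 → 4 (borrow)
  1-0-1 → 0
  1-1 → 0
  5-1 → 4
  5-6 → 7 (borrow)
  1-0-1 → 0

0o74004223450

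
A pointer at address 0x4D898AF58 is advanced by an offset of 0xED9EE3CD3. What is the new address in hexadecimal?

0x13B286EC2B

Add column by column in base 16, right to left:
  8+3 = B
  5+D = 2 carry 1
  F+C+1 = C carry 1
  A+3+1 = E
  8+E = 6 carry 1
  9+E+1 = 8 carry 1
  8+9+1 = 2 carry 1
  D+D+1 = B carry 1
  4+E+1 = 3 carry 1
  final carry 1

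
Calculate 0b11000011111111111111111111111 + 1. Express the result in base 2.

0b11000100000000000000000000000

The trailing 23 digits are 1 (max in base 2), so adding 1 cascades: they roll to 0 and the next digit up increments.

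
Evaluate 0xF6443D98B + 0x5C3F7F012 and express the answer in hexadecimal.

0x15283BC99D

Add column by column in base 16, right to left:
  B+2 = D
  8+1 = 9
  9+0 = 9
  D+F = C carry 1
  3+7+1 = B
  4+F = 3 carry 1
  4+3+1 = 8
  6+C = 2 carry 1
  F+5+1 = 5 carry 1
  final carry 1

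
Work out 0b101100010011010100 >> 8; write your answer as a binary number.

Right shift by 8: drop the 8 least-significant bits.

0b1011000100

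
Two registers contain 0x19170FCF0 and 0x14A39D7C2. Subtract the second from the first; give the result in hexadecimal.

Subtract column by column in base 16:
  0-2 → E (borrow)
  F-C-1 → 2
  C-7 → 5
  F-D → 2
  0-9 → 7 (borrow)
  7-3-1 → 3
  1-A → 7 (borrow)
  9-4-1 → 4
  1-1 → 0

0x4737252E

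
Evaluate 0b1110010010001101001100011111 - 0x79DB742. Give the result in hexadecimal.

0b1110010010001101001100011111 = 0xE48D31F in hexadecimal.
Subtract column by column in base 16:
  F-2 → D
  1-4 → D (borrow)
  3-7-1 → B (borrow)
  D-B-1 → 1
  8-D → B (borrow)
  4-9-1 → A (borrow)
  E-7-1 → 6

0x6AB1BDD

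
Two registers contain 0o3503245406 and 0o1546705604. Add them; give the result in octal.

0o5252153212

Add column by column in base 8, right to left:
  6+4 = 2 carry 1
  0+0+1 = 1
  4+6 = 2 carry 1
  5+5+1 = 3 carry 1
  4+0+1 = 5
  2+7 = 1 carry 1
  3+6+1 = 2 carry 1
  0+4+1 = 5
  5+5 = 2 carry 1
  3+1+1 = 5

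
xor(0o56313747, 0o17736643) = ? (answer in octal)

0o41425104

XOR each oct digit independently (no carries):
  5^1=4, 6^7=1, 3^7=4, 1^3=2, 3^6=5, 7^6=1, 4^4=0, 7^3=4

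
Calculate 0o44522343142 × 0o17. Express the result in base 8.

Multiply each base-8 digit by 15, carrying:
  2×15 = 30 → write 6 carry 3
  4×15+3 = 63 → write 7 carry 7
  1×15+7 = 22 → write 6 carry 2
  3×15+2 = 47 → write 7 carry 5
  4×15+5 = 65 → write 1 carry 8
  3×15+8 = 53 → write 5 carry 6
  2×15+6 = 36 → write 4 carry 4
  2×15+4 = 34 → write 2 carry 4
  5×15+4 = 79 → write 7 carry 9
  4×15+9 = 69 → write 5 carry 8
  4×15+8 = 68 → write 4 carry 8
  remaining carry: 10

0o1045724517676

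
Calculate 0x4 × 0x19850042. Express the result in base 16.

Multiply each base-16 digit by 4, carrying:
  2×4 = 8 → write 8
  4×4 = 16 → write 0 carry 1
  0×4+1 = 1 → write 1
  0×4 = 0 → write 0
  5×4 = 20 → write 4 carry 1
  8×4+1 = 33 → write 1 carry 2
  9×4+2 = 38 → write 6 carry 2
  1×4+2 = 6 → write 6

0x66140108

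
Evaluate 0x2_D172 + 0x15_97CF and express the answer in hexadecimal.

Add column by column in base 16, right to left:
  2+F = 1 carry 1
  7+C+1 = 4 carry 1
  1+7+1 = 9
  D+9 = 6 carry 1
  2+5+1 = 8
  0+1 = 1

0x186941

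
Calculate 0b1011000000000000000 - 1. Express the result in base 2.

The trailing 15 digits are 0, so subtracting 1 borrows through: they become 1 and the next digit up decrements.

0b1010111111111111111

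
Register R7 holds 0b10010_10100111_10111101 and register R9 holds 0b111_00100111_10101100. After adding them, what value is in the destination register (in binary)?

0b110011100111101101001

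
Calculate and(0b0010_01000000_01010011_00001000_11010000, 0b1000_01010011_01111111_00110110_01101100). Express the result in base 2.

0b000001000000010100110000000001000000

AND bit by bit (1 only where both bits are 1):
  001001000000010100110000100011010000
& 100001010011011111110011011001101100
= 000001000000010100110000000001000000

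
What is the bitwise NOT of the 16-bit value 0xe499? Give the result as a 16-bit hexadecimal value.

0x1b66

Each hex digit d becomes f−d:
  e→1, 4→b, 9→6, 9→6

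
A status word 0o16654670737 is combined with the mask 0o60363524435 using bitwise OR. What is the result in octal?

0o76777774737

OR each oct digit independently (no carries):
  1|6=7, 6|0=6, 6|3=7, 5|6=7, 4|3=7, 6|5=7, 7|2=7, 0|4=4, 7|4=7, 3|3=3, 7|5=7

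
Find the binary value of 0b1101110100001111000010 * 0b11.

0b101001011100101101000110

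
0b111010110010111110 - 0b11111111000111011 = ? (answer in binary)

Subtract column by column in base 2:
  0-1 → 1 (borrow)
  1-1-1 → 1 (borrow)
  1-0-1 → 0
  1-1 → 0
  1-1 → 0
  1-1 → 0
  0-0 → 0
  1-0 → 1
  0-0 → 0
  0-1 → 1 (borrow)
  1-1-1 → 1 (borrow)
  1-1-1 → 1 (borrow)
  0-1-1 → 0 (borrow)
  1-1-1 → 1 (borrow)
  0-1-1 → 0 (borrow)
  1-1-1 → 1 (borrow)
  1-1-1 → 1 (borrow)
  1-0-1 → 0

0b11010111010000011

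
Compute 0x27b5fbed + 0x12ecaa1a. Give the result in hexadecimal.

Add column by column in base 16, right to left:
  d+a = 7 carry 1
  e+1+1 = 0 carry 1
  b+a+1 = 6 carry 1
  f+a+1 = a carry 1
  5+c+1 = 2 carry 1
  b+e+1 = a carry 1
  7+2+1 = a
  2+1 = 3

0x3aa2a607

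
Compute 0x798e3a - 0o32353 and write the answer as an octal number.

0x798e3a = 0o36307072 in octal.
Subtract column by column in base 8:
  2-3 → 7 (borrow)
  7-5-1 → 1
  0-3 → 5 (borrow)
  7-2-1 → 4
  0-3 → 5 (borrow)
  3-0-1 → 2
  6-0 → 6
  3-0 → 3

0o36254517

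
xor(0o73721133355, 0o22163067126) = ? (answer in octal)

0o51642154273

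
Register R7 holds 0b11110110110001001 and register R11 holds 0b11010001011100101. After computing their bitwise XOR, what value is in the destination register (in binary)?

0b00100111101101100

XOR bit by bit (1 where the bits differ):
  11110110110001001
^ 11010001011100101
= 00100111101101100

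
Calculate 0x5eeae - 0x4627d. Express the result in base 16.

Subtract column by column in base 16:
  e-d → 1
  a-7 → 3
  e-2 → c
  e-6 → 8
  5-4 → 1

0x18c31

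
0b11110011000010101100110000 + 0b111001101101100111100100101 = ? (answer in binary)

Add column by column in base 2, right to left:
  0+1 = 1
  0+0 = 0
  0+1 = 1
  0+0 = 0
  1+0 = 1
  1+1 = 0 carry 1
  0+0+1 = 1
  0+0 = 0
  1+1 = 0 carry 1
  1+1+1 = 1 carry 1
  0+1+1 = 0 carry 1
  1+1+1 = 1 carry 1
  0+0+1 = 1
  1+0 = 1
  0+1 = 1
  0+1 = 1
  0+0 = 0
  0+1 = 1
  1+1 = 0 carry 1
  1+0+1 = 0 carry 1
  0+1+1 = 0 carry 1
  0+1+1 = 0 carry 1
  1+0+1 = 0 carry 1
  1+0+1 = 0 carry 1
  1+1+1 = 1 carry 1
  1+1+1 = 1 carry 1
  0+1+1 = 0 carry 1
  final carry 1

0b1011000000101111101001010101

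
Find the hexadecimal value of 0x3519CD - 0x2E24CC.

Subtract column by column in base 16:
  D-C → 1
  C-C → 0
  9-4 → 5
  1-2 → F (borrow)
  5-E-1 → 6 (borrow)
  3-2-1 → 0

0x6F501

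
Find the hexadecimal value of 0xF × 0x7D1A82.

Multiply each base-16 digit by 15, carrying:
  2×15 = 30 → write E carry 1
  8×15+1 = 121 → write 9 carry 7
  A×15+7 = 157 → write D carry 9
  1×15+9 = 24 → write 8 carry 1
  D×15+1 = 196 → write 4 carry 12
  7×15+12 = 117 → write 5 carry 7
  remaining carry: 7

0x7548D9E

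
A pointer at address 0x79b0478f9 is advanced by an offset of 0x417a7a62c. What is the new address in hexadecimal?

Add column by column in base 16, right to left:
  9+c = 5 carry 1
  f+2+1 = 2 carry 1
  8+6+1 = f
  7+a = 1 carry 1
  4+7+1 = c
  0+a = a
  b+7 = 2 carry 1
  9+1+1 = b
  7+4 = b

0xbb2ac1f25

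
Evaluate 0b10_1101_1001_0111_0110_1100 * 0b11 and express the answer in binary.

Multiply each base-2 digit by 3, carrying:
  0×3 = 0 → write 0
  0×3 = 0 → write 0
  1×3 = 3 → write 1 carry 1
  1×3+1 = 4 → write 0 carry 2
  0×3+2 = 2 → write 0 carry 1
  1×3+1 = 4 → write 0 carry 2
  1×3+2 = 5 → write 1 carry 2
  0×3+2 = 2 → write 0 carry 1
  1×3+1 = 4 → write 0 carry 2
  1×3+2 = 5 → write 1 carry 2
  1×3+2 = 5 → write 1 carry 2
  0×3+2 = 2 → write 0 carry 1
  1×3+1 = 4 → write 0 carry 2
  0×3+2 = 2 → write 0 carry 1
  0×3+1 = 1 → write 1
  1×3 = 3 → write 1 carry 1
  1×3+1 = 4 → write 0 carry 2
  0×3+2 = 2 → write 0 carry 1
  1×3+1 = 4 → write 0 carry 2
  1×3+2 = 5 → write 1 carry 2
  0×3+2 = 2 → write 0 carry 1
  1×3+1 = 4 → write 0 carry 2
  remaining carry: 10

0b100010001100011001000100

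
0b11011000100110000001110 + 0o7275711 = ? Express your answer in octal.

0b11011000100110000001110 = 0o33046016 in octal.
Add column by column in base 8, right to left:
  6+1 = 7
  1+1 = 2
  0+7 = 7
  6+5 = 3 carry 1
  4+7+1 = 4 carry 1
  0+2+1 = 3
  3+7 = 2 carry 1
  3+0+1 = 4

0o42343727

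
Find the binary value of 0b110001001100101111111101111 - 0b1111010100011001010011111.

Subtract column by column in base 2:
  1-1 → 0
  1-1 → 0
  1-1 → 0
  1-1 → 0
  0-1 → 1 (borrow)
  1-0-1 → 0
  1-0 → 1
  1-1 → 0
  1-0 → 1
  1-1 → 0
  1-0 → 1
  1-0 → 1
  1-1 → 0
  0-1 → 1 (borrow)
  1-0-1 → 0
  0-0 → 0
  0-0 → 0
  1-1 → 0
  1-0 → 1
  0-1 → 1 (borrow)
  0-0-1 → 1 (borrow)
  1-1-1 → 1 (borrow)
  0-1-1 → 0 (borrow)
  0-1-1 → 0 (borrow)
  0-1-1 → 0 (borrow)
  1-0-1 → 0
  1-0 → 1

0b100001111000010110101010000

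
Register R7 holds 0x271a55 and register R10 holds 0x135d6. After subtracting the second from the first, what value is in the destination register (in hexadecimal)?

0x25e47f

Subtract column by column in base 16:
  5-6 → f (borrow)
  5-d-1 → 7 (borrow)
  a-5-1 → 4
  1-3 → e (borrow)
  7-1-1 → 5
  2-0 → 2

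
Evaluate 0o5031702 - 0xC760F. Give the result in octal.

0o1736663

0xC760F = 0o3073017 in octal.
Subtract column by column in base 8:
  2-7 → 3 (borrow)
  0-1-1 → 6 (borrow)
  7-0-1 → 6
  1-3 → 6 (borrow)
  3-7-1 → 3 (borrow)
  0-0-1 → 7 (borrow)
  5-3-1 → 1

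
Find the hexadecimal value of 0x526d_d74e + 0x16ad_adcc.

Add column by column in base 16, right to left:
  e+c = a carry 1
  4+c+1 = 1 carry 1
  7+d+1 = 5 carry 1
  d+a+1 = 8 carry 1
  d+d+1 = b carry 1
  6+a+1 = 1 carry 1
  2+6+1 = 9
  5+1 = 6

0x691b851a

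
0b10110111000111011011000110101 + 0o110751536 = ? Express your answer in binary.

0b11000000001111000100110010011

0o110751536 = 0b1001000111101001101011110 in binary.
Add column by column in base 2, right to left:
  1+0 = 1
  0+1 = 1
  1+1 = 0 carry 1
  0+1+1 = 0 carry 1
  1+1+1 = 1 carry 1
  1+0+1 = 0 carry 1
  0+1+1 = 0 carry 1
  0+0+1 = 1
  0+1 = 1
  1+1 = 0 carry 1
  1+0+1 = 0 carry 1
  0+0+1 = 1
  1+1 = 0 carry 1
  1+0+1 = 0 carry 1
  0+1+1 = 0 carry 1
  1+1+1 = 1 carry 1
  1+1+1 = 1 carry 1
  1+1+1 = 1 carry 1
  0+0+1 = 1
  0+0 = 0
  0+0 = 0
  1+1 = 0 carry 1
  1+0+1 = 0 carry 1
  1+0+1 = 0 carry 1
  0+1+1 = 0 carry 1
  1+0+1 = 0 carry 1
  1+0+1 = 0 carry 1
  0+0+1 = 1
  1+0 = 1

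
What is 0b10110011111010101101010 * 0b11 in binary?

0b1000011011110000000111110

Multiply each base-2 digit by 3, carrying:
  0×3 = 0 → write 0
  1×3 = 3 → write 1 carry 1
  0×3+1 = 1 → write 1
  1×3 = 3 → write 1 carry 1
  0×3+1 = 1 → write 1
  1×3 = 3 → write 1 carry 1
  1×3+1 = 4 → write 0 carry 2
  0×3+2 = 2 → write 0 carry 1
  1×3+1 = 4 → write 0 carry 2
  0×3+2 = 2 → write 0 carry 1
  1×3+1 = 4 → write 0 carry 2
  0×3+2 = 2 → write 0 carry 1
  1×3+1 = 4 → write 0 carry 2
  1×3+2 = 5 → write 1 carry 2
  1×3+2 = 5 → write 1 carry 2
  1×3+2 = 5 → write 1 carry 2
  1×3+2 = 5 → write 1 carry 2
  0×3+2 = 2 → write 0 carry 1
  0×3+1 = 1 → write 1
  1×3 = 3 → write 1 carry 1
  1×3+1 = 4 → write 0 carry 2
  0×3+2 = 2 → write 0 carry 1
  1×3+1 = 4 → write 0 carry 2
  remaining carry: 10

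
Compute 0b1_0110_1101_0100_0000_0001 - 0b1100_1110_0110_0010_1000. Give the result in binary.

0b10011110110111011001

Subtract column by column in base 2:
  1-0 → 1
  0-0 → 0
  0-0 → 0
  0-1 → 1 (borrow)
  0-0-1 → 1 (borrow)
  0-1-1 → 0 (borrow)
  0-0-1 → 1 (borrow)
  0-0-1 → 1 (borrow)
  0-0-1 → 1 (borrow)
  0-1-1 → 0 (borrow)
  1-1-1 → 1 (borrow)
  0-0-1 → 1 (borrow)
  1-0-1 → 0
  0-1 → 1 (borrow)
  1-1-1 → 1 (borrow)
  1-1-1 → 1 (borrow)
  0-0-1 → 1 (borrow)
  1-0-1 → 0
  1-1 → 0
  0-1 → 1 (borrow)
  1-0-1 → 0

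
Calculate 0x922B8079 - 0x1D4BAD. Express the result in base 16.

0x920E34CC

Subtract column by column in base 16:
  9-D → C (borrow)
  7-A-1 → C (borrow)
  0-B-1 → 4 (borrow)
  8-4-1 → 3
  B-D → E (borrow)
  2-1-1 → 0
  2-0 → 2
  9-0 → 9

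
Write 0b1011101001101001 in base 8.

0o135151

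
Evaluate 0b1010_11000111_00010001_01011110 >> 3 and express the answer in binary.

0b1010110001110001000101011

Right shift by 3: drop the 3 least-significant bits.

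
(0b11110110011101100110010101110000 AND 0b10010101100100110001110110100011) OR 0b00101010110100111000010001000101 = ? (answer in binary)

0b10111110110100111000010101100101

0b11110110011101100110010101110000 AND 0b10010101100100110001110110100011 = 0b10010100000100100000010100100000.
Then OR with 0b00101010110100111000010001000101.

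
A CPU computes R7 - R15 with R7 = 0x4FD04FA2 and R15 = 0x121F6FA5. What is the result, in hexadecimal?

Subtract column by column in base 16:
  2-5 → D (borrow)
  A-A-1 → F (borrow)
  F-F-1 → F (borrow)
  4-6-1 → D (borrow)
  0-F-1 → 0 (borrow)
  D-1-1 → B
  F-2 → D
  4-1 → 3

0x3DB0DFFD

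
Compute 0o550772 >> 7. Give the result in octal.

0o2643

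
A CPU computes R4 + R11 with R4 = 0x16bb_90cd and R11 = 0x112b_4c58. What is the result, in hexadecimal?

0x27e6dd25

Add column by column in base 16, right to left:
  d+8 = 5 carry 1
  c+5+1 = 2 carry 1
  0+c+1 = d
  9+4 = d
  b+b = 6 carry 1
  b+2+1 = e
  6+1 = 7
  1+1 = 2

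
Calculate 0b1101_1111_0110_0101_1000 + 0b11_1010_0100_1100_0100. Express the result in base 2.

Add column by column in base 2, right to left:
  0+0 = 0
  0+0 = 0
  0+1 = 1
  1+0 = 1
  1+0 = 1
  0+0 = 0
  1+1 = 0 carry 1
  0+1+1 = 0 carry 1
  0+0+1 = 1
  1+0 = 1
  1+1 = 0 carry 1
  0+0+1 = 1
  1+0 = 1
  1+1 = 0 carry 1
  1+0+1 = 0 carry 1
  1+1+1 = 1 carry 1
  1+1+1 = 1 carry 1
  0+1+1 = 0 carry 1
  1+0+1 = 0 carry 1
  1+0+1 = 0 carry 1
  final carry 1

0b100011001101100011100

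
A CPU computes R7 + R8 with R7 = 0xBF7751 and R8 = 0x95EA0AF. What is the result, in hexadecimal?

Add column by column in base 16, right to left:
  1+F = 0 carry 1
  5+A+1 = 0 carry 1
  7+0+1 = 8
  7+A = 1 carry 1
  F+E+1 = E carry 1
  B+5+1 = 1 carry 1
  0+9+1 = A

0xA1E1800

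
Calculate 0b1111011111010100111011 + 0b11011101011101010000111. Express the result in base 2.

0b101011001010111111000010

Add column by column in base 2, right to left:
  1+1 = 0 carry 1
  1+1+1 = 1 carry 1
  0+1+1 = 0 carry 1
  1+0+1 = 0 carry 1
  1+0+1 = 0 carry 1
  1+0+1 = 0 carry 1
  0+0+1 = 1
  0+1 = 1
  1+0 = 1
  0+1 = 1
  1+0 = 1
  0+1 = 1
  1+1 = 0 carry 1
  1+1+1 = 1 carry 1
  1+0+1 = 0 carry 1
  1+1+1 = 1 carry 1
  1+0+1 = 0 carry 1
  0+1+1 = 0 carry 1
  1+1+1 = 1 carry 1
  1+1+1 = 1 carry 1
  1+0+1 = 0 carry 1
  1+1+1 = 1 carry 1
  0+1+1 = 0 carry 1
  final carry 1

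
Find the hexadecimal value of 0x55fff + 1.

0x56000

The trailing 3 digits are F (max in base 16), so adding 1 cascades: they roll to 0 and the next digit up increments.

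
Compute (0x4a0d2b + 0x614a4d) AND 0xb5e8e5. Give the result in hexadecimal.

0xa14060

Add column by column in base 16, right to left:
  b+d = 8 carry 1
  2+4+1 = 7
  d+a = 7 carry 1
  0+4+1 = 5
  a+1 = b
  4+6 = a
Sum = 0xab5778; now AND with 0xb5e8e5:
  a&b=a, b&5=1, 5&e=4, 7&8=0, 7&e=6, 8&5=0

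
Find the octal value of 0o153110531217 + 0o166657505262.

0o341770236501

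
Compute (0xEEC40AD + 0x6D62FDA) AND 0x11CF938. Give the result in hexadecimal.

Add column by column in base 16, right to left:
  D+A = 7 carry 1
  A+D+1 = 8 carry 1
  0+F+1 = 0 carry 1
  4+2+1 = 7
  C+6 = 2 carry 1
  E+D+1 = C carry 1
  E+6+1 = 5 carry 1
  final carry 1
Sum = 0x15C27087; now AND with 0x11CF938:
  1&0=0, 5&1=1, C&1=0, 2&C=0, 7&F=7, 0&9=0, 8&3=0, 7&8=0

0x1007000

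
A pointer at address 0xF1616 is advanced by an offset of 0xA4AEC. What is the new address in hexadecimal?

0x196102

Add column by column in base 16, right to left:
  6+C = 2 carry 1
  1+E+1 = 0 carry 1
  6+A+1 = 1 carry 1
  1+4+1 = 6
  F+A = 9 carry 1
  final carry 1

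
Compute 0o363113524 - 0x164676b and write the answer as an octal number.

0o232027751

0x164676b = 0o131063553 in octal.
Subtract column by column in base 8:
  4-3 → 1
  2-5 → 5 (borrow)
  5-5-1 → 7 (borrow)
  3-3-1 → 7 (borrow)
  1-6-1 → 2 (borrow)
  1-0-1 → 0
  3-1 → 2
  6-3 → 3
  3-1 → 2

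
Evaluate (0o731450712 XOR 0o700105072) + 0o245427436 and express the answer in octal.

0o277205416

First 0o731450712 XOR 0o700105072 = 0o031555760.
Add column by column in base 8, right to left:
  0+6 = 6
  6+3 = 1 carry 1
  7+4+1 = 4 carry 1
  5+7+1 = 5 carry 1
  5+2+1 = 0 carry 1
  5+4+1 = 2 carry 1
  1+5+1 = 7
  3+4 = 7
  0+2 = 2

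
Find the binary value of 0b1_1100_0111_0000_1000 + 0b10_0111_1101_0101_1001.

Add column by column in base 2, right to left:
  0+1 = 1
  0+0 = 0
  0+0 = 0
  1+1 = 0 carry 1
  0+1+1 = 0 carry 1
  0+0+1 = 1
  0+1 = 1
  0+0 = 0
  1+1 = 0 carry 1
  1+0+1 = 0 carry 1
  1+1+1 = 1 carry 1
  0+1+1 = 0 carry 1
  0+1+1 = 0 carry 1
  0+1+1 = 0 carry 1
  1+1+1 = 1 carry 1
  1+0+1 = 0 carry 1
  1+0+1 = 0 carry 1
  0+1+1 = 0 carry 1
  final carry 1

0b1000100010001100001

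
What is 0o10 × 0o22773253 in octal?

0o227732530

Multiply each base-8 digit by 8, carrying:
  3×8 = 24 → write 0 carry 3
  5×8+3 = 43 → write 3 carry 5
  2×8+5 = 21 → write 5 carry 2
  3×8+2 = 26 → write 2 carry 3
  7×8+3 = 59 → write 3 carry 7
  7×8+7 = 63 → write 7 carry 7
  2×8+7 = 23 → write 7 carry 2
  2×8+2 = 18 → write 2 carry 2
  remaining carry: 2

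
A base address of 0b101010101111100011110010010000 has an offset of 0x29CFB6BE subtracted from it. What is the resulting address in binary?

0b111011101000010111010010

0x29CFB6BE = 0b101001110011111011011010111110 in binary.
Subtract column by column in base 2:
  0-0 → 0
  0-1 → 1 (borrow)
  0-1-1 → 0 (borrow)
  0-1-1 → 0 (borrow)
  1-1-1 → 1 (borrow)
  0-1-1 → 0 (borrow)
  0-0-1 → 1 (borrow)
  1-1-1 → 1 (borrow)
  0-0-1 → 1 (borrow)
  0-1-1 → 0 (borrow)
  1-1-1 → 1 (borrow)
  1-0-1 → 0
  1-1 → 0
  1-1 → 0
  0-0 → 0
  0-1 → 1 (borrow)
  0-1-1 → 0 (borrow)
  1-1-1 → 1 (borrow)
  1-1-1 → 1 (borrow)
  1-1-1 → 1 (borrow)
  1-0-1 → 0
  1-0 → 1
  0-1 → 1 (borrow)
  1-1-1 → 1 (borrow)
  0-1-1 → 0 (borrow)
  1-0-1 → 0
  0-0 → 0
  1-1 → 0
  0-0 → 0
  1-1 → 0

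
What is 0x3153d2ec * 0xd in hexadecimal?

Multiply each base-16 digit by 13, carrying:
  c×13 = 156 → write c carry 9
  e×13+9 = 191 → write f carry 11
  2×13+11 = 37 → write 5 carry 2
  d×13+2 = 171 → write b carry 10
  3×13+10 = 49 → write 1 carry 3
  5×13+3 = 68 → write 4 carry 4
  1×13+4 = 17 → write 1 carry 1
  3×13+1 = 40 → write 8 carry 2
  remaining carry: 2

0x28141b5fc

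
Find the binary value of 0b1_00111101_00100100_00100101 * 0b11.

Multiply each base-2 digit by 3, carrying:
  1×3 = 3 → write 1 carry 1
  0×3+1 = 1 → write 1
  1×3 = 3 → write 1 carry 1
  0×3+1 = 1 → write 1
  0×3 = 0 → write 0
  1×3 = 3 → write 1 carry 1
  0×3+1 = 1 → write 1
  0×3 = 0 → write 0
  0×3 = 0 → write 0
  0×3 = 0 → write 0
  1×3 = 3 → write 1 carry 1
  0×3+1 = 1 → write 1
  0×3 = 0 → write 0
  1×3 = 3 → write 1 carry 1
  0×3+1 = 1 → write 1
  0×3 = 0 → write 0
  1×3 = 3 → write 1 carry 1
  0×3+1 = 1 → write 1
  1×3 = 3 → write 1 carry 1
  1×3+1 = 4 → write 0 carry 2
  1×3+2 = 5 → write 1 carry 2
  1×3+2 = 5 → write 1 carry 2
  0×3+2 = 2 → write 0 carry 1
  0×3+1 = 1 → write 1
  1×3 = 3 → write 1 carry 1
  remaining carry: 1

0b11101101110110110001101111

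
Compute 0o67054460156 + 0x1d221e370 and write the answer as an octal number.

0o161265041736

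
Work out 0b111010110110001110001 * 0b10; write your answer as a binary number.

0b1110101101100011100010

Multiply each base-2 digit by 2, carrying:
  1×2 = 2 → write 0 carry 1
  0×2+1 = 1 → write 1
  0×2 = 0 → write 0
  0×2 = 0 → write 0
  1×2 = 2 → write 0 carry 1
  1×2+1 = 3 → write 1 carry 1
  1×2+1 = 3 → write 1 carry 1
  0×2+1 = 1 → write 1
  0×2 = 0 → write 0
  0×2 = 0 → write 0
  1×2 = 2 → write 0 carry 1
  1×2+1 = 3 → write 1 carry 1
  0×2+1 = 1 → write 1
  1×2 = 2 → write 0 carry 1
  1×2+1 = 3 → write 1 carry 1
  0×2+1 = 1 → write 1
  1×2 = 2 → write 0 carry 1
  0×2+1 = 1 → write 1
  1×2 = 2 → write 0 carry 1
  1×2+1 = 3 → write 1 carry 1
  1×2+1 = 3 → write 1 carry 1
  remaining carry: 1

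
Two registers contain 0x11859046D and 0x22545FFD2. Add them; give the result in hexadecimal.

Add column by column in base 16, right to left:
  D+2 = F
  6+D = 3 carry 1
  4+F+1 = 4 carry 1
  0+F+1 = 0 carry 1
  9+5+1 = F
  5+4 = 9
  8+5 = D
  1+2 = 3
  1+2 = 3

0x33D9F043F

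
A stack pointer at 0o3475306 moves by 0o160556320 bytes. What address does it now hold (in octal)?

0o164253626

Add column by column in base 8, right to left:
  6+0 = 6
  0+2 = 2
  3+3 = 6
  5+6 = 3 carry 1
  7+5+1 = 5 carry 1
  4+5+1 = 2 carry 1
  3+0+1 = 4
  0+6 = 6
  0+1 = 1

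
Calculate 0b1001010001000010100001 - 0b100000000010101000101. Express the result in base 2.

0b101010000101101011100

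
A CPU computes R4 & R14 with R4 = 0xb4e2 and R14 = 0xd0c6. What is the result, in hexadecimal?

0x90c2

AND each hex digit independently (no carries):
  b&d=9, 4&0=0, e&c=c, 2&6=2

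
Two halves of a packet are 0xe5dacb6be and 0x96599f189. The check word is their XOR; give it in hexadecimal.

XOR each hex digit independently (no carries):
  e^9=7, 5^6=3, d^5=8, a^9=3, c^9=5, b^f=4, 6^1=7, b^8=3, e^9=7

0x738354737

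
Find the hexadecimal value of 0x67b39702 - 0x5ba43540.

0xc0f61c2

Subtract column by column in base 16:
  2-0 → 2
  0-4 → c (borrow)
  7-5-1 → 1
  9-3 → 6
  3-4 → f (borrow)
  b-a-1 → 0
  7-b → c (borrow)
  6-5-1 → 0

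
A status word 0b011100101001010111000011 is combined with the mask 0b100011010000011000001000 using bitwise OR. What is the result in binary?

0b111111111001011111001011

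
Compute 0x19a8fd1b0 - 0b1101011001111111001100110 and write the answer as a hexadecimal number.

0x198e2d34a

0b1101011001111111001100110 = 0x1acfe66 in hexadecimal.
Subtract column by column in base 16:
  0-6 → a (borrow)
  b-6-1 → 4
  1-e → 3 (borrow)
  d-f-1 → d (borrow)
  f-c-1 → 2
  8-a → e (borrow)
  a-1-1 → 8
  9-0 → 9
  1-0 → 1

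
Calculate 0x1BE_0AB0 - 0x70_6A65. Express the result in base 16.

0x14DA04B

Subtract column by column in base 16:
  0-5 → B (borrow)
  B-6-1 → 4
  A-A → 0
  0-6 → A (borrow)
  E-0-1 → D
  B-7 → 4
  1-0 → 1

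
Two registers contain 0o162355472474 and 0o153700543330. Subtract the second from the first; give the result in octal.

0o6454727144

Subtract column by column in base 8:
  4-0 → 4
  7-3 → 4
  4-3 → 1
  2-3 → 7 (borrow)
  7-4-1 → 2
  4-5 → 7 (borrow)
  5-0-1 → 4
  5-0 → 5
  3-7 → 4 (borrow)
  2-3-1 → 6 (borrow)
  6-5-1 → 0
  1-1 → 0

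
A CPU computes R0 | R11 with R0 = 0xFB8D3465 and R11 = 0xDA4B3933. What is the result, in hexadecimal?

OR each hex digit independently (no carries):
  F|D=F, B|A=B, 8|4=C, D|B=F, 3|3=3, 4|9=D, 6|3=7, 5|3=7

0xFBCF3D77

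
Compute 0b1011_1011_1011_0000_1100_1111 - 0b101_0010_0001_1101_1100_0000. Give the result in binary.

0b11010011001001100001111

Subtract column by column in base 2:
  1-0 → 1
  1-0 → 1
  1-0 → 1
  1-0 → 1
  0-0 → 0
  0-0 → 0
  1-1 → 0
  1-1 → 0
  0-1 → 1 (borrow)
  0-0-1 → 1 (borrow)
  0-1-1 → 0 (borrow)
  0-1-1 → 0 (borrow)
  1-1-1 → 1 (borrow)
  1-0-1 → 0
  0-0 → 0
  1-0 → 1
  1-0 → 1
  1-1 → 0
  0-0 → 0
  1-0 → 1
  1-1 → 0
  1-0 → 1
  0-1 → 1 (borrow)
  1-0-1 → 0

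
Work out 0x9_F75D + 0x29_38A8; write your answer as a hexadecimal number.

0x333005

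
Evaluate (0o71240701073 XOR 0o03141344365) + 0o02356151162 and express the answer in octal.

0o74657616500

First 0o71240701073 XOR 0o03141344365 = 0o72301445316.
Add column by column in base 8, right to left:
  6+2 = 0 carry 1
  1+6+1 = 0 carry 1
  3+1+1 = 5
  5+1 = 6
  4+5 = 1 carry 1
  4+1+1 = 6
  1+6 = 7
  0+5 = 5
  3+3 = 6
  2+2 = 4
  7+0 = 7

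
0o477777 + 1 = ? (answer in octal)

The trailing 5 digits are 7 (max in base 8), so adding 1 cascades: they roll to 0 and the next digit up increments.

0o500000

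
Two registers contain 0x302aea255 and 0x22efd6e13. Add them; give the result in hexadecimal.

0x531ac1068

Add column by column in base 16, right to left:
  5+3 = 8
  5+1 = 6
  2+e = 0 carry 1
  a+6+1 = 1 carry 1
  e+d+1 = c carry 1
  a+f+1 = a carry 1
  2+e+1 = 1 carry 1
  0+2+1 = 3
  3+2 = 5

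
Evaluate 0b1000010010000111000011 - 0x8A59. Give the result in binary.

0b1000001001011101101010

0x8A59 = 0b1000101001011001 in binary.
Subtract column by column in base 2:
  1-1 → 0
  1-0 → 1
  0-0 → 0
  0-1 → 1 (borrow)
  0-1-1 → 0 (borrow)
  0-0-1 → 1 (borrow)
  1-1-1 → 1 (borrow)
  1-0-1 → 0
  1-0 → 1
  0-1 → 1 (borrow)
  0-0-1 → 1 (borrow)
  0-1-1 → 0 (borrow)
  0-0-1 → 1 (borrow)
  1-0-1 → 0
  0-0 → 0
  0-1 → 1 (borrow)
  1-0-1 → 0
  0-0 → 0
  0-0 → 0
  0-0 → 0
  0-0 → 0
  1-0 → 1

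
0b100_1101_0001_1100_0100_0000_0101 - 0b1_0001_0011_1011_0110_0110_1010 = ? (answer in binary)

0b11101111100000110110011011

Subtract column by column in base 2:
  1-0 → 1
  0-1 → 1 (borrow)
  1-0-1 → 0
  0-1 → 1 (borrow)
  0-0-1 → 1 (borrow)
  0-1-1 → 0 (borrow)
  0-1-1 → 0 (borrow)
  0-0-1 → 1 (borrow)
  0-0-1 → 1 (borrow)
  0-1-1 → 0 (borrow)
  1-1-1 → 1 (borrow)
  0-0-1 → 1 (borrow)
  0-1-1 → 0 (borrow)
  0-1-1 → 0 (borrow)
  1-0-1 → 0
  1-1 → 0
  1-1 → 0
  0-1 → 1 (borrow)
  0-0-1 → 1 (borrow)
  0-0-1 → 1 (borrow)
  1-1-1 → 1 (borrow)
  0-0-1 → 1 (borrow)
  1-0-1 → 0
  1-0 → 1
  0-1 → 1 (borrow)
  0-0-1 → 1 (borrow)
  1-0-1 → 0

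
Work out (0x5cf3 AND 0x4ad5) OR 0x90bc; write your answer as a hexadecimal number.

0x5cf3 AND 0x4ad5 = 0x48d1.
Then OR with 0x90bc.

0xd8fd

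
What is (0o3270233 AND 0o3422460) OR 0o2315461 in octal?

0o3335461

0o3270233 AND 0o3422460 = 0o3020020.
Then OR with 0o2315461.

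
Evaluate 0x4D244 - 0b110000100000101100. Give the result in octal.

0x4D244 = 0o1151104 in octal.
0b110000100000101100 = 0o604054 in octal.
Subtract column by column in base 8:
  4-4 → 0
  0-5 → 3 (borrow)
  1-0-1 → 0
  1-4 → 5 (borrow)
  5-0-1 → 4
  1-6 → 3 (borrow)
  1-0-1 → 0

0o345030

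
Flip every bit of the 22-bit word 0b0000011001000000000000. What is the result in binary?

Invert each bit: 0000011001000000000000 → 1111100110111111111111.

0b1111100110111111111111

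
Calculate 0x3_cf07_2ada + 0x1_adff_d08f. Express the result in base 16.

0x57d06fb69

Add column by column in base 16, right to left:
  a+f = 9 carry 1
  d+8+1 = 6 carry 1
  a+0+1 = b
  2+d = f
  7+f = 6 carry 1
  0+f+1 = 0 carry 1
  f+d+1 = d carry 1
  c+a+1 = 7 carry 1
  3+1+1 = 5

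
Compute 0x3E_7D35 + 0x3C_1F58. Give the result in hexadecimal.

0x7A9C8D

Add column by column in base 16, right to left:
  5+8 = D
  3+5 = 8
  D+F = C carry 1
  7+1+1 = 9
  E+C = A carry 1
  3+3+1 = 7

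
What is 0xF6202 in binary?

0b11110110001000000010

Expand each hex digit to 4 bits: F=1111 6=0110 2=0010 0=0000 2=0010.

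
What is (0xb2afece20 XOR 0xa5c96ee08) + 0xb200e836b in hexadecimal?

0xc9676a393

First 0xb2afece20 XOR 0xa5c96ee08 = 0x176682028.
Add column by column in base 16, right to left:
  8+b = 3 carry 1
  2+6+1 = 9
  0+3 = 3
  2+8 = a
  8+e = 6 carry 1
  6+0+1 = 7
  6+0 = 6
  7+2 = 9
  1+b = c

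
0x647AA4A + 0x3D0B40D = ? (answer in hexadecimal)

0xA185E57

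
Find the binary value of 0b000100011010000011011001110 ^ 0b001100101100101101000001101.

XOR bit by bit (1 where the bits differ):
  000100011010000011011001110
^ 001100101100101101000001101
= 001000110110101110011000011

0b001000110110101110011000011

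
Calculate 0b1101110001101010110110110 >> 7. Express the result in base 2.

Right shift by 7: drop the 7 least-significant bits.

0b110111000110101011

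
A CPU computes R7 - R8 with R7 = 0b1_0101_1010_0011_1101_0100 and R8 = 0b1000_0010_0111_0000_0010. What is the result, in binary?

Subtract column by column in base 2:
  0-0 → 0
  0-1 → 1 (borrow)
  1-0-1 → 0
  0-0 → 0
  1-0 → 1
  0-0 → 0
  1-0 → 1
  1-0 → 1
  1-1 → 0
  1-1 → 0
  0-1 → 1 (borrow)
  0-0-1 → 1 (borrow)
  0-0-1 → 1 (borrow)
  1-1-1 → 1 (borrow)
  0-0-1 → 1 (borrow)
  1-0-1 → 0
  1-0 → 1
  0-0 → 0
  1-0 → 1
  0-1 → 1 (borrow)
  1-0-1 → 0

0b11010111110011010010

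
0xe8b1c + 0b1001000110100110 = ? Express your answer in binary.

0b11110001110011000010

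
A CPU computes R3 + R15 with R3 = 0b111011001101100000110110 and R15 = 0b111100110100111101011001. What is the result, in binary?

0b1111000000010011110001111

Add column by column in base 2, right to left:
  0+1 = 1
  1+0 = 1
  1+0 = 1
  0+1 = 1
  1+1 = 0 carry 1
  1+0+1 = 0 carry 1
  0+1+1 = 0 carry 1
  0+0+1 = 1
  0+1 = 1
  0+1 = 1
  0+1 = 1
  1+1 = 0 carry 1
  1+0+1 = 0 carry 1
  0+0+1 = 1
  1+1 = 0 carry 1
  1+0+1 = 0 carry 1
  0+1+1 = 0 carry 1
  0+1+1 = 0 carry 1
  1+0+1 = 0 carry 1
  1+0+1 = 0 carry 1
  0+1+1 = 0 carry 1
  1+1+1 = 1 carry 1
  1+1+1 = 1 carry 1
  1+1+1 = 1 carry 1
  final carry 1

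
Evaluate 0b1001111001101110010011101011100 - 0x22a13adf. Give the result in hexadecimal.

0b1001111001101110010011101011100 = 0x4f37275c in hexadecimal.
Subtract column by column in base 16:
  c-f → d (borrow)
  5-d-1 → 7 (borrow)
  7-a-1 → c (borrow)
  2-3-1 → e (borrow)
  7-1-1 → 5
  3-a → 9 (borrow)
  f-2-1 → c
  4-2 → 2

0x2c95ec7d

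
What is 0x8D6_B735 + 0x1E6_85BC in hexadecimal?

0xABD3CF1

Add column by column in base 16, right to left:
  5+C = 1 carry 1
  3+B+1 = F
  7+5 = C
  B+8 = 3 carry 1
  6+6+1 = D
  D+E = B carry 1
  8+1+1 = A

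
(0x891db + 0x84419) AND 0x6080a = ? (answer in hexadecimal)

0x0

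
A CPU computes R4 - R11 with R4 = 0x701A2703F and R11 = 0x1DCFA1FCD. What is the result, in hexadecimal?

0x524A85072

Subtract column by column in base 16:
  F-D → 2
  3-C → 7 (borrow)
  0-F-1 → 0 (borrow)
  7-1-1 → 5
  2-A → 8 (borrow)
  A-F-1 → A (borrow)
  1-C-1 → 4 (borrow)
  0-D-1 → 2 (borrow)
  7-1-1 → 5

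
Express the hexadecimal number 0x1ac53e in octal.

Expand each hex digit to 4 bits: 1=0001 a=1010 c=1100 5=0101 3=0011 e=1110.
Group the bits in threes: 110 101 100 010 100 111 110 → 6542476.

0o6542476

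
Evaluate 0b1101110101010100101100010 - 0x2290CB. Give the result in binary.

0x2290CB = 0b1000101001000011001011 in binary.
Subtract column by column in base 2:
  0-1 → 1 (borrow)
  1-1-1 → 1 (borrow)
  0-0-1 → 1 (borrow)
  0-1-1 → 0 (borrow)
  0-0-1 → 1 (borrow)
  1-0-1 → 0
  1-1 → 0
  0-1 → 1 (borrow)
  1-0-1 → 0
  0-0 → 0
  0-0 → 0
  1-0 → 1
  0-1 → 1 (borrow)
  1-0-1 → 0
  0-0 → 0
  1-1 → 0
  0-0 → 0
  1-1 → 0
  0-0 → 0
  1-0 → 1
  1-0 → 1
  1-1 → 0
  0-0 → 0
  1-0 → 1
  1-0 → 1

0b1100110000001100010010111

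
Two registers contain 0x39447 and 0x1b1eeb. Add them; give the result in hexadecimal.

Add column by column in base 16, right to left:
  7+b = 2 carry 1
  4+e+1 = 3 carry 1
  4+e+1 = 3 carry 1
  9+1+1 = b
  3+b = e
  0+1 = 1

0x1eb332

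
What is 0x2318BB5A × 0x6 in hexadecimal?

0xD294641C

Multiply each base-16 digit by 6, carrying:
  A×6 = 60 → write C carry 3
  5×6+3 = 33 → write 1 carry 2
  B×6+2 = 68 → write 4 carry 4
  B×6+4 = 70 → write 6 carry 4
  8×6+4 = 52 → write 4 carry 3
  1×6+3 = 9 → write 9
  3×6 = 18 → write 2 carry 1
  2×6+1 = 13 → write D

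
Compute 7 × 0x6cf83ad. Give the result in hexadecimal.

0x2fac99bb

Multiply each base-16 digit by 7, carrying:
  d×7 = 91 → write b carry 5
  a×7+5 = 75 → write b carry 4
  3×7+4 = 25 → write 9 carry 1
  8×7+1 = 57 → write 9 carry 3
  f×7+3 = 108 → write c carry 6
  c×7+6 = 90 → write a carry 5
  6×7+5 = 47 → write f carry 2
  remaining carry: 2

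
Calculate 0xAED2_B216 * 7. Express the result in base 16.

0x4C7C2DE9A

Multiply each base-16 digit by 7, carrying:
  6×7 = 42 → write A carry 2
  1×7+2 = 9 → write 9
  2×7 = 14 → write E
  B×7 = 77 → write D carry 4
  2×7+4 = 18 → write 2 carry 1
  D×7+1 = 92 → write C carry 5
  E×7+5 = 103 → write 7 carry 6
  A×7+6 = 76 → write C carry 4
  remaining carry: 4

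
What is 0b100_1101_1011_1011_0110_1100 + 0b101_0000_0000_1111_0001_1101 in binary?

0b100111011100101010001001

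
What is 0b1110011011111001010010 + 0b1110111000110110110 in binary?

Add column by column in base 2, right to left:
  0+0 = 0
  1+1 = 0 carry 1
  0+1+1 = 0 carry 1
  0+0+1 = 1
  1+1 = 0 carry 1
  0+1+1 = 0 carry 1
  1+0+1 = 0 carry 1
  0+1+1 = 0 carry 1
  0+1+1 = 0 carry 1
  1+0+1 = 0 carry 1
  1+0+1 = 0 carry 1
  1+0+1 = 0 carry 1
  1+1+1 = 1 carry 1
  1+1+1 = 1 carry 1
  0+1+1 = 0 carry 1
  1+0+1 = 0 carry 1
  1+1+1 = 1 carry 1
  0+1+1 = 0 carry 1
  0+1+1 = 0 carry 1
  1+0+1 = 0 carry 1
  1+0+1 = 0 carry 1
  1+0+1 = 0 carry 1
  final carry 1

0b10000010011000000001000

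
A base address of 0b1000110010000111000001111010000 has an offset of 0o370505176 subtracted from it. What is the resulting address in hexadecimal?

0x4260F952

0b1000110010000111000001111010000 = 0x464383D0 in hexadecimal.
0o370505176 = 0x3E28A7E in hexadecimal.
Subtract column by column in base 16:
  0-E → 2 (borrow)
  D-7-1 → 5
  3-A → 9 (borrow)
  8-8-1 → F (borrow)
  3-2-1 → 0
  4-E → 6 (borrow)
  6-3-1 → 2
  4-0 → 4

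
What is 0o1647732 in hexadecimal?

0x74FDA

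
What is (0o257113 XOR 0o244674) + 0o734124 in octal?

0o750113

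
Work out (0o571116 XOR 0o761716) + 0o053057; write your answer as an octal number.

0o263657

First 0o571116 XOR 0o761716 = 0o210600.
Add column by column in base 8, right to left:
  0+7 = 7
  0+5 = 5
  6+0 = 6
  0+3 = 3
  1+5 = 6
  2+0 = 2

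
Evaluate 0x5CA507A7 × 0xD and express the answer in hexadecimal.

Multiply each base-16 digit by 13, carrying:
  7×13 = 91 → write B carry 5
  A×13+5 = 135 → write 7 carry 8
  7×13+8 = 99 → write 3 carry 6
  0×13+6 = 6 → write 6
  5×13 = 65 → write 1 carry 4
  A×13+4 = 134 → write 6 carry 8
  C×13+8 = 164 → write 4 carry 10
  5×13+10 = 75 → write B carry 4
  remaining carry: 4

0x4B461637B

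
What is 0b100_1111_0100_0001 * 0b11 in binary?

0b1110110111000011

Multiply each base-2 digit by 3, carrying:
  1×3 = 3 → write 1 carry 1
  0×3+1 = 1 → write 1
  0×3 = 0 → write 0
  0×3 = 0 → write 0
  0×3 = 0 → write 0
  0×3 = 0 → write 0
  1×3 = 3 → write 1 carry 1
  0×3+1 = 1 → write 1
  1×3 = 3 → write 1 carry 1
  1×3+1 = 4 → write 0 carry 2
  1×3+2 = 5 → write 1 carry 2
  1×3+2 = 5 → write 1 carry 2
  0×3+2 = 2 → write 0 carry 1
  0×3+1 = 1 → write 1
  1×3 = 3 → write 1 carry 1
  remaining carry: 1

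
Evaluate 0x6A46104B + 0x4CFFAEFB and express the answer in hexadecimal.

0xB745BF46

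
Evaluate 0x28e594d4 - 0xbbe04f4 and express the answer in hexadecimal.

0x1d278fe0

Subtract column by column in base 16:
  4-4 → 0
  d-f → e (borrow)
  4-4-1 → f (borrow)
  9-0-1 → 8
  5-e → 7 (borrow)
  e-b-1 → 2
  8-b → d (borrow)
  2-0-1 → 1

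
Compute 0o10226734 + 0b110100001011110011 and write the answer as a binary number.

0b1001000111000011001111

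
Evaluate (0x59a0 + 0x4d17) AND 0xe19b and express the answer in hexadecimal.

0xa093

Add column by column in base 16, right to left:
  0+7 = 7
  a+1 = b
  9+d = 6 carry 1
  5+4+1 = a
Sum = 0xa6b7; now AND with 0xe19b:
  a&e=a, 6&1=0, b&9=9, 7&b=3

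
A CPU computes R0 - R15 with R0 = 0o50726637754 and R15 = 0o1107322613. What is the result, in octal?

Subtract column by column in base 8:
  4-3 → 1
  5-1 → 4
  7-6 → 1
  7-2 → 5
  3-2 → 1
  6-3 → 3
  6-7 → 7 (borrow)
  2-0-1 → 1
  7-1 → 6
  0-1 → 7 (borrow)
  5-0-1 → 4

0o47617315141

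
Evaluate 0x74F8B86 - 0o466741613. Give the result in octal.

0o234743773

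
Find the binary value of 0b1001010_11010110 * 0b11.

0b1110000010000010

Multiply each base-2 digit by 3, carrying:
  0×3 = 0 → write 0
  1×3 = 3 → write 1 carry 1
  1×3+1 = 4 → write 0 carry 2
  0×3+2 = 2 → write 0 carry 1
  1×3+1 = 4 → write 0 carry 2
  0×3+2 = 2 → write 0 carry 1
  1×3+1 = 4 → write 0 carry 2
  1×3+2 = 5 → write 1 carry 2
  0×3+2 = 2 → write 0 carry 1
  1×3+1 = 4 → write 0 carry 2
  0×3+2 = 2 → write 0 carry 1
  1×3+1 = 4 → write 0 carry 2
  0×3+2 = 2 → write 0 carry 1
  0×3+1 = 1 → write 1
  1×3 = 3 → write 1 carry 1
  remaining carry: 1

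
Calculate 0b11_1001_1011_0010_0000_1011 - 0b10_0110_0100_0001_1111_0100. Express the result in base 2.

Subtract column by column in base 2:
  1-0 → 1
  1-0 → 1
  0-1 → 1 (borrow)
  1-0-1 → 0
  0-1 → 1 (borrow)
  0-1-1 → 0 (borrow)
  0-1-1 → 0 (borrow)
  0-1-1 → 0 (borrow)
  0-1-1 → 0 (borrow)
  1-0-1 → 0
  0-0 → 0
  0-0 → 0
  1-0 → 1
  1-0 → 1
  0-1 → 1 (borrow)
  1-0-1 → 0
  1-0 → 1
  0-1 → 1 (borrow)
  0-1-1 → 0 (borrow)
  1-0-1 → 0
  1-0 → 1
  1-1 → 0

0b100110111000000010111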